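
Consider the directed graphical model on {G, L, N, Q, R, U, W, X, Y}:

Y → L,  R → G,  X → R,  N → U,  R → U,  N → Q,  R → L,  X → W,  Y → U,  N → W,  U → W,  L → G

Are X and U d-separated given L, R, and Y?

Yes

5 paths connect X and U; each must be blocked for d-separation to hold:
Path 1: X → R → G ← L ← Y → U
  R is a chain here and R is conditioned on, so the path is blocked at R.
Path 2: X → R → L ← Y → U
  R is a chain here and R is conditioned on, so the path is blocked at R.
Path 3: X → R → U
  R is a chain here and R is conditioned on, so the path is blocked at R.
Path 4: X → W ← U
  W is a collider here and neither W nor any of its descendants is conditioned on, so the collider stays closed — the path is blocked at W.
Path 5: X → W ← N → U
  W is a collider here and neither W nor any of its descendants is conditioned on, so the collider stays closed — the path is blocked at W.
All paths are blocked; X ⊥ U | {L, R, Y} holds.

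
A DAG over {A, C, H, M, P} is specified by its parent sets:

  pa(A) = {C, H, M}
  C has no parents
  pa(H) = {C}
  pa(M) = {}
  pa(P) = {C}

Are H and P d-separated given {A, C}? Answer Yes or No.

There are 2 undirected paths between H and P; checking each against the conditioning set {A, C}:
Path 1: H → A ← C → P
  C is a fork here and C is conditioned on, so the path is blocked at C.
Path 2: H ← C → P
  C is a fork here and C is conditioned on, so the path is blocked at C.
Every path is blocked, so H and P are d-separated given {A, C}.

Yes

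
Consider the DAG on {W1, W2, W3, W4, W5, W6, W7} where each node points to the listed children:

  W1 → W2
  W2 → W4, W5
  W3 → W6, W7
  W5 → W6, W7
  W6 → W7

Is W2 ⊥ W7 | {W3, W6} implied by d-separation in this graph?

3 paths connect W2 and W7; each must be blocked for d-separation to hold:
  1. W2 → W5 → W7 — W5:chain[open] ⇒ active
  2. W2 → W5 → W6 → W7 — W5:chain[open]; W6:chain[blocks] ⇒ blocked
  3. W2 → W5 → W6 ← W3 → W7 — W5:chain[open]; W6:collider[open]; W3:fork[blocks] ⇒ blocked
Because an active path exists, W2 and W7 are not d-separated.

No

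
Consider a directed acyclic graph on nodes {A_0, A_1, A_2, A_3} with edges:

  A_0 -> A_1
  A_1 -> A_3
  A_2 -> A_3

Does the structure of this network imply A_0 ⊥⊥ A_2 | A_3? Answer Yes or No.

Only one path connects A_0 and A_2:
  1. A_0 → A_1 → A_3 ← A_2 — A_1:chain[open]; A_3:collider[open] ⇒ active
Because an active path exists, A_0 and A_2 are not d-separated.

No — A_0 and A_2 are not d-separated given {A_3}.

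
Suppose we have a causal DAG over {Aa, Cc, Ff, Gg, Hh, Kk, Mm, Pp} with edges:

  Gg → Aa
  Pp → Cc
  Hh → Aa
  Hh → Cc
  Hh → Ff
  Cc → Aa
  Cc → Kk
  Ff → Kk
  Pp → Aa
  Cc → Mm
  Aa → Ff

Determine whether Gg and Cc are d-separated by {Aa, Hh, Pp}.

There are 6 undirected paths between Gg and Cc; checking each against the conditioning set {Aa, Hh, Pp}:
  1. Gg → Aa ← Cc — Aa:collider[open] ⇒ active
  2. Gg → Aa ← Hh → Cc — Aa:collider[open]; Hh:fork[blocks] ⇒ blocked
  3. Gg → Aa ← Hh → Ff → Kk ← Cc — Aa:collider[open]; Hh:fork[blocks]; Ff:chain[open]; Kk:collider[blocks] ⇒ blocked
  4. Gg → Aa → Ff → Kk ← Cc — Aa:chain[blocks]; Ff:chain[open]; Kk:collider[blocks] ⇒ blocked
  5. Gg → Aa → Ff ← Hh → Cc — Aa:chain[blocks]; Ff:collider[blocks]; Hh:fork[blocks] ⇒ blocked
  6. Gg → Aa ← Pp → Cc — Aa:collider[open]; Pp:fork[blocks] ⇒ blocked
Because an active path exists, Gg and Cc are not d-separated.

No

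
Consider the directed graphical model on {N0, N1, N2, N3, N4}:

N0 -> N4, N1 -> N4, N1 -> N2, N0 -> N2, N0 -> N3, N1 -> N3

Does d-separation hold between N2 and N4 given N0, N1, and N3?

Yes

Enumerating the 4 paths from N2 to N4 and testing each for blocking by {N0, N1, N3}:
Path 1: N2 ← N1 → N3 ← N0 → N4
  N1 is a fork here and N1 is conditioned on, so the path is blocked at N1.
Path 2: N2 ← N1 → N4
  N1 is a fork here and N1 is conditioned on, so the path is blocked at N1.
Path 3: N2 ← N0 → N3 ← N1 → N4
  N0 is a fork here and N0 is conditioned on, so the path is blocked at N0.
Path 4: N2 ← N0 → N4
  N0 is a fork here and N0 is conditioned on, so the path is blocked at N0.
Since every path is blocked, d-separation holds.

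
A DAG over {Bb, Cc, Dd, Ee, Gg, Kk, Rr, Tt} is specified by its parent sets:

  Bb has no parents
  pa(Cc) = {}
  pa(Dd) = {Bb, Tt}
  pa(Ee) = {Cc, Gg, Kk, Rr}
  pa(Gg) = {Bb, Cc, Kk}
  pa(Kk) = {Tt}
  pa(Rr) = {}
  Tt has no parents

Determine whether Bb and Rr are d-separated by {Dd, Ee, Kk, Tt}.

No — Bb and Rr are not d-separated given {Dd, Ee, Kk, Tt}.

6 paths connect Bb and Rr; each must be blocked for d-separation to hold:
Path 1: Bb → Dd ← Tt → Kk → Gg → Ee ← Rr
  Tt is a fork here and Tt is conditioned on, so the path is blocked at Tt.
Path 2: Bb → Dd ← Tt → Kk → Gg ← Cc → Ee ← Rr
  Tt is a fork here and Tt is conditioned on, so the path is blocked at Tt.
Path 3: Bb → Dd ← Tt → Kk → Ee ← Rr
  Tt is a fork here and Tt is conditioned on, so the path is blocked at Tt.
Path 4: Bb → Gg ← Kk → Ee ← Rr
  Kk is a fork here and Kk is conditioned on, so the path is blocked at Kk.
Path 5: Bb → Gg → Ee ← Rr
  Gg is a chain and Gg is not conditioned on; Ee is a collider and Ee is conditioned on, which opens it — no node blocks this path, so it is active.
Path 6: Bb → Gg ← Cc → Ee ← Rr
  Gg is a collider and its descendant Ee is conditioned on, which opens it; Cc is a fork and Cc is not conditioned on; Ee is a collider and Ee is conditioned on, which opens it — no node blocks this path, so it is active.
At least one path is unblocked, so d-separation fails.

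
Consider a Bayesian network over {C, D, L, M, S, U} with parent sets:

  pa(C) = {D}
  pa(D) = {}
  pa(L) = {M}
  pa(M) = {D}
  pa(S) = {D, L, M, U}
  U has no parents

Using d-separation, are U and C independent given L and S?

Enumerating the 3 paths from U to C and testing each for blocking by {L, S}:
  1. U → S ← L ← M ← D → C — S:collider[open]; L:chain[blocks]; M:chain[open]; D:fork[open] ⇒ blocked
  2. U → S ← M ← D → C — S:collider[open]; M:chain[open]; D:fork[open] ⇒ active
  3. U → S ← D → C — S:collider[open]; D:fork[open] ⇒ active
At least one path is unblocked, so d-separation fails.

No — U and C are not d-separated given {L, S}.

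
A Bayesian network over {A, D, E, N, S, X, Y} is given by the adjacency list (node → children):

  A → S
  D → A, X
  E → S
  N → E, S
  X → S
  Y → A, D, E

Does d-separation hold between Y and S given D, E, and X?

No

There are 6 undirected paths between Y and S; checking each against the conditioning set {D, E, X}:
  1. Y → E → S — E:chain[blocks] ⇒ blocked
  2. Y → E ← N → S — E:collider[open]; N:fork[open] ⇒ active
  3. Y → D → X → S — D:chain[blocks]; X:chain[blocks] ⇒ blocked
  4. Y → D → A → S — D:chain[blocks]; A:chain[open] ⇒ blocked
  5. Y → A → S — A:chain[open] ⇒ active
  6. Y → A ← D → X → S — A:collider[blocks]; D:fork[blocks]; X:chain[blocks] ⇒ blocked
Since the path Y → E ← N → S is active, Y and S are not d-separated given {D, E, X}.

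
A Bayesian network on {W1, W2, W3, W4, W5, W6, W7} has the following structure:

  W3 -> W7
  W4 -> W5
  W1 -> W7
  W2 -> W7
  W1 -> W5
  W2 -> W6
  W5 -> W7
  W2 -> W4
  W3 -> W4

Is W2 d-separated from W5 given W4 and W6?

Yes

There are 6 undirected paths between W2 and W5; checking each against the conditioning set {W4, W6}:
Path 1: W2 → W4 ← W3 → W7 ← W5
  W7 is a collider here and neither W7 nor any of its descendants is conditioned on, so the collider stays closed — the path is blocked at W7.
Path 2: W2 → W4 ← W3 → W7 ← W1 → W5
  W7 is a collider here and neither W7 nor any of its descendants is conditioned on, so the collider stays closed — the path is blocked at W7.
Path 3: W2 → W4 → W5
  W4 is a chain here and W4 is conditioned on, so the path is blocked at W4.
Path 4: W2 → W7 ← W3 → W4 → W5
  W7 is a collider here and neither W7 nor any of its descendants is conditioned on, so the collider stays closed — the path is blocked at W7.
Path 5: W2 → W7 ← W5
  W7 is a collider here and neither W7 nor any of its descendants is conditioned on, so the collider stays closed — the path is blocked at W7.
Path 6: W2 → W7 ← W1 → W5
  W7 is a collider here and neither W7 nor any of its descendants is conditioned on, so the collider stays closed — the path is blocked at W7.
Since every path is blocked, d-separation holds.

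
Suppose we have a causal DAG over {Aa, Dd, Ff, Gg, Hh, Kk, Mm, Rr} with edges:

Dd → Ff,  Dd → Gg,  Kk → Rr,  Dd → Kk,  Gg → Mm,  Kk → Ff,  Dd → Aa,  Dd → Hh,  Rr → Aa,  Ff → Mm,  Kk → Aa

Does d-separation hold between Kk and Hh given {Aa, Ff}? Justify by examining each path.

No

Enumerating the 5 paths from Kk to Hh and testing each for blocking by {Aa, Ff}:
Path 1: Kk ← Dd → Hh
  Dd is a fork and Dd is not conditioned on — no node blocks this path, so it is active.
Path 2: Kk → Ff ← Dd → Hh
  Ff is a collider and Ff is conditioned on, which opens it; Dd is a fork and Dd is not conditioned on — no node blocks this path, so it is active.
Path 3: Kk → Ff → Mm ← Gg ← Dd → Hh
  Ff is a chain here and Ff is conditioned on, so the path is blocked at Ff.
Path 4: Kk → Rr → Aa ← Dd → Hh
  Rr is a chain and Rr is not conditioned on; Aa is a collider and Aa is conditioned on, which opens it; Dd is a fork and Dd is not conditioned on — no node blocks this path, so it is active.
Path 5: Kk → Aa ← Dd → Hh
  Aa is a collider and Aa is conditioned on, which opens it; Dd is a fork and Dd is not conditioned on — no node blocks this path, so it is active.
Since the path Kk ← Dd → Hh is active, Kk and Hh are not d-separated given {Aa, Ff}.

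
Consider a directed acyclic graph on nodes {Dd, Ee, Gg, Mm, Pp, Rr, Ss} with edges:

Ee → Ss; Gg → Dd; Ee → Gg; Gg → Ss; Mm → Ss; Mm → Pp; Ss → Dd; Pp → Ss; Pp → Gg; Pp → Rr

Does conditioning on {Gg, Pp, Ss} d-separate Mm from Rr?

5 paths connect Mm and Rr; each must be blocked for d-separation to hold:
Path 1: Mm → Ss → Dd ← Gg ← Pp → Rr
  Ss is a chain here and Ss is conditioned on, so the path is blocked at Ss.
Path 2: Mm → Ss ← Ee → Gg ← Pp → Rr
  Pp is a fork here and Pp is conditioned on, so the path is blocked at Pp.
Path 3: Mm → Ss ← Pp → Rr
  Pp is a fork here and Pp is conditioned on, so the path is blocked at Pp.
Path 4: Mm → Ss ← Gg ← Pp → Rr
  Gg is a chain here and Gg is conditioned on, so the path is blocked at Gg.
Path 5: Mm → Pp → Rr
  Pp is a chain here and Pp is conditioned on, so the path is blocked at Pp.
Every path is blocked, so Mm and Rr are d-separated given {Gg, Pp, Ss}.

Yes — Mm and Rr are d-separated given {Gg, Pp, Ss}.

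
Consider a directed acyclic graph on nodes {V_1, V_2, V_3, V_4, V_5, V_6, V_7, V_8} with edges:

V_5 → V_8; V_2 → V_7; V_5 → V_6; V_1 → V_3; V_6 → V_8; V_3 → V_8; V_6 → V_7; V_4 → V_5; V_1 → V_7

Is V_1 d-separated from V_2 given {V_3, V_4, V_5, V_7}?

No

Enumerating the 3 paths from V_1 to V_2 and testing each for blocking by {V_3, V_4, V_5, V_7}:
  1. V_1 → V_7 ← V_2 — V_7:collider[open] ⇒ active
  2. V_1 → V_3 → V_8 ← V_5 → V_6 → V_7 ← V_2 — V_3:chain[blocks]; V_8:collider[blocks]; V_5:fork[blocks]; V_6:chain[open]; V_7:collider[open] ⇒ blocked
  3. V_1 → V_3 → V_8 ← V_6 → V_7 ← V_2 — V_3:chain[blocks]; V_8:collider[blocks]; V_6:fork[open]; V_7:collider[open] ⇒ blocked
Because an active path exists, V_1 and V_2 are not d-separated.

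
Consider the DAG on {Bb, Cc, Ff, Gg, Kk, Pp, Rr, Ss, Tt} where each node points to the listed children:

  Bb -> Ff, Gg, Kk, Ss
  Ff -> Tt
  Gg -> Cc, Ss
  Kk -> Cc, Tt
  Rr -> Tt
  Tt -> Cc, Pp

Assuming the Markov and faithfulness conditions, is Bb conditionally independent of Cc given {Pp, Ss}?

No

We examine all 6 paths between Bb and Cc:
Path 1: Bb → Kk → Cc
  Kk is a chain and Kk is not conditioned on — no node blocks this path, so it is active.
Path 2: Bb → Kk → Tt → Cc
  Kk is a chain and Kk is not conditioned on; Tt is a chain and Tt is not conditioned on — no node blocks this path, so it is active.
Path 3: Bb → Ff → Tt → Cc
  Ff is a chain and Ff is not conditioned on; Tt is a chain and Tt is not conditioned on — no node blocks this path, so it is active.
Path 4: Bb → Ff → Tt ← Kk → Cc
  Ff is a chain and Ff is not conditioned on; Tt is a collider and its descendant Pp is conditioned on, which opens it; Kk is a fork and Kk is not conditioned on — no node blocks this path, so it is active.
Path 5: Bb → Gg → Cc
  Gg is a chain and Gg is not conditioned on — no node blocks this path, so it is active.
Path 6: Bb → Ss ← Gg → Cc
  Ss is a collider and Ss is conditioned on, which opens it; Gg is a fork and Gg is not conditioned on — no node blocks this path, so it is active.
At least one path is unblocked, so d-separation fails.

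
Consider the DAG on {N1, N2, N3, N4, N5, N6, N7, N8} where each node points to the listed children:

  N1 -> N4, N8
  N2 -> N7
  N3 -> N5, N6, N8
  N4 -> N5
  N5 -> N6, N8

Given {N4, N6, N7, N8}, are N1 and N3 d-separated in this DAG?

No

Enumerating the 6 paths from N1 to N3 and testing each for blocking by {N4, N6, N7, N8}:
  1. N1 → N4 → N5 → N6 ← N3 — N4:chain[blocks]; N5:chain[open]; N6:collider[open] ⇒ blocked
  2. N1 → N4 → N5 → N8 ← N3 — N4:chain[blocks]; N5:chain[open]; N8:collider[open] ⇒ blocked
  3. N1 → N4 → N5 ← N3 — N4:chain[blocks]; N5:collider[open] ⇒ blocked
  4. N1 → N8 ← N5 → N6 ← N3 — N8:collider[open]; N5:fork[open]; N6:collider[open] ⇒ active
  5. N1 → N8 ← N5 ← N3 — N8:collider[open]; N5:chain[open] ⇒ active
  6. N1 → N8 ← N3 — N8:collider[open] ⇒ active
Because an active path exists, N1 and N3 are not d-separated.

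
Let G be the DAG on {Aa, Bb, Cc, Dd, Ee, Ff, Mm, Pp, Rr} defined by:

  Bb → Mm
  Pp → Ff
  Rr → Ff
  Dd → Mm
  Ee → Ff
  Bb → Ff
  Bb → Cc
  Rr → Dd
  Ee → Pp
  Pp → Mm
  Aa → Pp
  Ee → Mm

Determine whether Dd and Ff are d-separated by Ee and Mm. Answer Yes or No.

There are 6 undirected paths between Dd and Ff; checking each against the conditioning set {Ee, Mm}:
  1. Dd ← Rr → Ff — Rr:fork[open] ⇒ active
  2. Dd → Mm ← Ee → Pp → Ff — Mm:collider[open]; Ee:fork[blocks]; Pp:chain[open] ⇒ blocked
  3. Dd → Mm ← Ee → Ff — Mm:collider[open]; Ee:fork[blocks] ⇒ blocked
  4. Dd → Mm ← Bb → Ff — Mm:collider[open]; Bb:fork[open] ⇒ active
  5. Dd → Mm ← Pp ← Ee → Ff — Mm:collider[open]; Pp:chain[open]; Ee:fork[blocks] ⇒ blocked
  6. Dd → Mm ← Pp → Ff — Mm:collider[open]; Pp:fork[open] ⇒ active
Since the path Dd ← Rr → Ff is active, Dd and Ff are not d-separated given {Ee, Mm}.

No — Dd and Ff are not d-separated given {Ee, Mm}.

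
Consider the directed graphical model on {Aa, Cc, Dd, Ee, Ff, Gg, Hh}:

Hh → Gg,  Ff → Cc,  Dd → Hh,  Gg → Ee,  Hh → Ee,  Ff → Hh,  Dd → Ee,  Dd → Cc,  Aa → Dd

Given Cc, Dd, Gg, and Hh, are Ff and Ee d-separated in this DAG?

Yes

There are 6 undirected paths between Ff and Ee; checking each against the conditioning set {Cc, Dd, Gg, Hh}:
Path 1: Ff → Hh → Ee
  Hh is a chain here and Hh is conditioned on, so the path is blocked at Hh.
Path 2: Ff → Hh → Gg → Ee
  Hh is a chain here and Hh is conditioned on, so the path is blocked at Hh.
Path 3: Ff → Hh ← Dd → Ee
  Dd is a fork here and Dd is conditioned on, so the path is blocked at Dd.
Path 4: Ff → Cc ← Dd → Ee
  Dd is a fork here and Dd is conditioned on, so the path is blocked at Dd.
Path 5: Ff → Cc ← Dd → Hh → Ee
  Dd is a fork here and Dd is conditioned on, so the path is blocked at Dd.
Path 6: Ff → Cc ← Dd → Hh → Gg → Ee
  Dd is a fork here and Dd is conditioned on, so the path is blocked at Dd.
Every path is blocked, so Ff and Ee are d-separated given {Cc, Dd, Gg, Hh}.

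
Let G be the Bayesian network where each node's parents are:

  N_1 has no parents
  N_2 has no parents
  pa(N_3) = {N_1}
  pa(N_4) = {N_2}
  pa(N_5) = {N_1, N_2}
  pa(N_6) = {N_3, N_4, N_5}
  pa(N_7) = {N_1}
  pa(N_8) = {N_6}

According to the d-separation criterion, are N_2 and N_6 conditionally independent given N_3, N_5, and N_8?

No — N_2 and N_6 are not d-separated given {N_3, N_5, N_8}.

There are 3 undirected paths between N_2 and N_6; checking each against the conditioning set {N_3, N_5, N_8}:
Path 1: N_2 → N_5 → N_6
  N_5 is a chain here and N_5 is conditioned on, so the path is blocked at N_5.
Path 2: N_2 → N_5 ← N_1 → N_3 → N_6
  N_3 is a chain here and N_3 is conditioned on, so the path is blocked at N_3.
Path 3: N_2 → N_4 → N_6
  N_4 is a chain and N_4 is not conditioned on — no node blocks this path, so it is active.
At least one path is unblocked, so d-separation fails.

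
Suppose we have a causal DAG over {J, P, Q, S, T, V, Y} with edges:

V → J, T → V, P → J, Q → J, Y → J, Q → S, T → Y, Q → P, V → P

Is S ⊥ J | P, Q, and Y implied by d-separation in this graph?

We examine all 4 paths between S and J:
Path 1: S ← Q → J
  Q is a fork here and Q is conditioned on, so the path is blocked at Q.
Path 2: S ← Q → P ← V → J
  Q is a fork here and Q is conditioned on, so the path is blocked at Q.
Path 3: S ← Q → P ← V ← T → Y → J
  Q is a fork here and Q is conditioned on, so the path is blocked at Q.
Path 4: S ← Q → P → J
  Q is a fork here and Q is conditioned on, so the path is blocked at Q.
Since every path is blocked, d-separation holds.

Yes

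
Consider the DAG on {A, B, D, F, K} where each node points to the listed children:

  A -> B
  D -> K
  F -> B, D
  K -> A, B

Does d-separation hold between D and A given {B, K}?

We examine all 4 paths between D and A:
  1. D ← F → B ← A — F:fork[open]; B:collider[open] ⇒ active
  2. D ← F → B ← K → A — F:fork[open]; B:collider[open]; K:fork[blocks] ⇒ blocked
  3. D → K → A — K:chain[blocks] ⇒ blocked
  4. D → K → B ← A — K:chain[blocks]; B:collider[open] ⇒ blocked
At least one path is unblocked, so d-separation fails.

No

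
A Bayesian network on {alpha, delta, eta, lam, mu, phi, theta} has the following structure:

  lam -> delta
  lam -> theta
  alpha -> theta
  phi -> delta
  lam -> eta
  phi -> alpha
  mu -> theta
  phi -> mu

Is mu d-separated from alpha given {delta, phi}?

We examine all 4 paths between mu and alpha:
  1. mu ← phi → alpha — phi:fork[blocks] ⇒ blocked
  2. mu ← phi → delta ← lam → theta ← alpha — phi:fork[blocks]; delta:collider[open]; lam:fork[open]; theta:collider[blocks] ⇒ blocked
  3. mu → theta ← alpha — theta:collider[blocks] ⇒ blocked
  4. mu → theta ← lam → delta ← phi → alpha — theta:collider[blocks]; lam:fork[open]; delta:collider[open]; phi:fork[blocks] ⇒ blocked
Since every path is blocked, d-separation holds.

Yes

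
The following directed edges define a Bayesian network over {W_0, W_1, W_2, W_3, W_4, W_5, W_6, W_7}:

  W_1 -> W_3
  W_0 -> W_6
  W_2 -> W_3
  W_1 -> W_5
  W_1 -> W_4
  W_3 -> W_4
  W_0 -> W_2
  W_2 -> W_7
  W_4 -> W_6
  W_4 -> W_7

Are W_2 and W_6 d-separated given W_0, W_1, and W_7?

No — W_2 and W_6 are not d-separated given {W_0, W_1, W_7}.

Enumerating the 4 paths from W_2 to W_6 and testing each for blocking by {W_0, W_1, W_7}:
Path 1: W_2 → W_3 → W_4 → W_6
  W_3 is a chain and W_3 is not conditioned on; W_4 is a chain and W_4 is not conditioned on — no node blocks this path, so it is active.
Path 2: W_2 → W_3 ← W_1 → W_4 → W_6
  W_1 is a fork here and W_1 is conditioned on, so the path is blocked at W_1.
Path 3: W_2 → W_7 ← W_4 → W_6
  W_7 is a collider and W_7 is conditioned on, which opens it; W_4 is a fork and W_4 is not conditioned on — no node blocks this path, so it is active.
Path 4: W_2 ← W_0 → W_6
  W_0 is a fork here and W_0 is conditioned on, so the path is blocked at W_0.
Since the path W_2 → W_3 → W_4 → W_6 is active, W_2 and W_6 are not d-separated given {W_0, W_1, W_7}.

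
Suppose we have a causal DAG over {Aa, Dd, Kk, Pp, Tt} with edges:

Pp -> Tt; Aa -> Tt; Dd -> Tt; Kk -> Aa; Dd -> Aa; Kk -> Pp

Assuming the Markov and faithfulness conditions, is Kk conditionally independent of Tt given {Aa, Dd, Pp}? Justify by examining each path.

There are 3 undirected paths between Kk and Tt; checking each against the conditioning set {Aa, Dd, Pp}:
  1. Kk → Pp → Tt — Pp:chain[blocks] ⇒ blocked
  2. Kk → Aa ← Dd → Tt — Aa:collider[open]; Dd:fork[blocks] ⇒ blocked
  3. Kk → Aa → Tt — Aa:chain[blocks] ⇒ blocked
All paths are blocked; Kk ⊥ Tt | {Aa, Dd, Pp} holds.

Yes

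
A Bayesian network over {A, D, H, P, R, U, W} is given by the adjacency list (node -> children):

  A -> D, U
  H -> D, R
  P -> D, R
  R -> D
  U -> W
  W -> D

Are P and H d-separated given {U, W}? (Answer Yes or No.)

Yes — P and H are d-separated given {U, W}.

4 paths connect P and H; each must be blocked for d-separation to hold:
  1. P → R → D ← H — R:chain[open]; D:collider[blocks] ⇒ blocked
  2. P → R ← H — R:collider[blocks] ⇒ blocked
  3. P → D ← R ← H — D:collider[blocks]; R:chain[open] ⇒ blocked
  4. P → D ← H — D:collider[blocks] ⇒ blocked
Every path is blocked, so P and H are d-separated given {U, W}.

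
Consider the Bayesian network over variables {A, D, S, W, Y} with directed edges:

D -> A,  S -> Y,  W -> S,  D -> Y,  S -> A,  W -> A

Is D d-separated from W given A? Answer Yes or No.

No

Enumerating the 4 paths from D to W and testing each for blocking by {A}:
Path 1: D → A ← S ← W
  A is a collider and A is conditioned on, which opens it; S is a chain and S is not conditioned on — no node blocks this path, so it is active.
Path 2: D → A ← W
  A is a collider and A is conditioned on, which opens it — no node blocks this path, so it is active.
Path 3: D → Y ← S → A ← W
  Y is a collider here and neither Y nor any of its descendants is conditioned on, so the collider stays closed — the path is blocked at Y.
Path 4: D → Y ← S ← W
  Y is a collider here and neither Y nor any of its descendants is conditioned on, so the collider stays closed — the path is blocked at Y.
At least one path is unblocked, so d-separation fails.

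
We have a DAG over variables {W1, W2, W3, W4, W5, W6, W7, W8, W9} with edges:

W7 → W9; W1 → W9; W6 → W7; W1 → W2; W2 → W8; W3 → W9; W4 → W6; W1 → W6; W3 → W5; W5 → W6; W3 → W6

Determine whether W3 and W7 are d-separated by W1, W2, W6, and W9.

6 paths connect W3 and W7; each must be blocked for d-separation to hold:
Path 1: W3 → W9 ← W1 → W6 → W7
  W1 is a fork here and W1 is conditioned on, so the path is blocked at W1.
Path 2: W3 → W9 ← W7
  W9 is a collider and W9 is conditioned on, which opens it — no node blocks this path, so it is active.
Path 3: W3 → W6 ← W1 → W9 ← W7
  W1 is a fork here and W1 is conditioned on, so the path is blocked at W1.
Path 4: W3 → W6 → W7
  W6 is a chain here and W6 is conditioned on, so the path is blocked at W6.
Path 5: W3 → W5 → W6 ← W1 → W9 ← W7
  W1 is a fork here and W1 is conditioned on, so the path is blocked at W1.
Path 6: W3 → W5 → W6 → W7
  W6 is a chain here and W6 is conditioned on, so the path is blocked at W6.
Since the path W3 → W9 ← W7 is active, W3 and W7 are not d-separated given {W1, W2, W6, W9}.

No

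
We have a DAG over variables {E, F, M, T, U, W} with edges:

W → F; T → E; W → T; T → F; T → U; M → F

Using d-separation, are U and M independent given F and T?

There are 2 undirected paths between U and M; checking each against the conditioning set {F, T}:
Path 1: U ← T → F ← M
  T is a fork here and T is conditioned on, so the path is blocked at T.
Path 2: U ← T ← W → F ← M
  T is a chain here and T is conditioned on, so the path is blocked at T.
Since every path is blocked, d-separation holds.

Yes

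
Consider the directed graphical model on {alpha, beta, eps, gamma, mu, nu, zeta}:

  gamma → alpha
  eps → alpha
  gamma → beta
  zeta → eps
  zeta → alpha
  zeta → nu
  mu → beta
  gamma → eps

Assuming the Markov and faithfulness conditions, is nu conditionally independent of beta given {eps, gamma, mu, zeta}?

Enumerating the 4 paths from nu to beta and testing each for blocking by {eps, gamma, mu, zeta}:
Path 1: nu ← zeta → alpha ← eps ← gamma → beta
  zeta is a fork here and zeta is conditioned on, so the path is blocked at zeta.
Path 2: nu ← zeta → alpha ← gamma → beta
  zeta is a fork here and zeta is conditioned on, so the path is blocked at zeta.
Path 3: nu ← zeta → eps → alpha ← gamma → beta
  zeta is a fork here and zeta is conditioned on, so the path is blocked at zeta.
Path 4: nu ← zeta → eps ← gamma → beta
  zeta is a fork here and zeta is conditioned on, so the path is blocked at zeta.
Every path is blocked, so nu and beta are d-separated given {eps, gamma, mu, zeta}.

Yes — nu and beta are d-separated given {eps, gamma, mu, zeta}.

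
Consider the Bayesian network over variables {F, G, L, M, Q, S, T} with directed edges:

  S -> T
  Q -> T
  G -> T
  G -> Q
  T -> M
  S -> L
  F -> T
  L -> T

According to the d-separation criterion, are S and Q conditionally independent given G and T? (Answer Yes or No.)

No

Enumerating the 4 paths from S to Q and testing each for blocking by {G, T}:
Path 1: S → L → T ← G → Q
  G is a fork here and G is conditioned on, so the path is blocked at G.
Path 2: S → L → T ← Q
  L is a chain and L is not conditioned on; T is a collider and T is conditioned on, which opens it — no node blocks this path, so it is active.
Path 3: S → T ← G → Q
  G is a fork here and G is conditioned on, so the path is blocked at G.
Path 4: S → T ← Q
  T is a collider and T is conditioned on, which opens it — no node blocks this path, so it is active.
Since the path S → L → T ← Q is active, S and Q are not d-separated given {G, T}.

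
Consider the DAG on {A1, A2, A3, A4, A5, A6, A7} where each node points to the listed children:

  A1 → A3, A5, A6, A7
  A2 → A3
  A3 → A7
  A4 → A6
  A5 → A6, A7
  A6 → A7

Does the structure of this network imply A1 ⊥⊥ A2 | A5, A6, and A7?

No

Enumerating the 6 paths from A1 to A2 and testing each for blocking by {A5, A6, A7}:
  1. A1 → A7 ← A3 ← A2 — A7:collider[open]; A3:chain[open] ⇒ active
  2. A1 → A5 → A7 ← A3 ← A2 — A5:chain[blocks]; A7:collider[open]; A3:chain[open] ⇒ blocked
  3. A1 → A5 → A6 → A7 ← A3 ← A2 — A5:chain[blocks]; A6:chain[blocks]; A7:collider[open]; A3:chain[open] ⇒ blocked
  4. A1 → A6 → A7 ← A3 ← A2 — A6:chain[blocks]; A7:collider[open]; A3:chain[open] ⇒ blocked
  5. A1 → A6 ← A5 → A7 ← A3 ← A2 — A6:collider[open]; A5:fork[blocks]; A7:collider[open]; A3:chain[open] ⇒ blocked
  6. A1 → A3 ← A2 — A3:collider[open] ⇒ active
At least one path is unblocked, so d-separation fails.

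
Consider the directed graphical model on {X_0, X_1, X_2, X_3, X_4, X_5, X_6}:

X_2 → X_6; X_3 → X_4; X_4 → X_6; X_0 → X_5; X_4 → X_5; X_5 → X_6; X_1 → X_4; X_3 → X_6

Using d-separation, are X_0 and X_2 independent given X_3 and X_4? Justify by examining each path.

3 paths connect X_0 and X_2; each must be blocked for d-separation to hold:
  1. X_0 → X_5 → X_6 ← X_2 — X_5:chain[open]; X_6:collider[blocks] ⇒ blocked
  2. X_0 → X_5 ← X_4 ← X_3 → X_6 ← X_2 — X_5:collider[blocks]; X_4:chain[blocks]; X_3:fork[blocks]; X_6:collider[blocks] ⇒ blocked
  3. X_0 → X_5 ← X_4 → X_6 ← X_2 — X_5:collider[blocks]; X_4:fork[blocks]; X_6:collider[blocks] ⇒ blocked
Since every path is blocked, d-separation holds.

Yes — X_0 and X_2 are d-separated given {X_3, X_4}.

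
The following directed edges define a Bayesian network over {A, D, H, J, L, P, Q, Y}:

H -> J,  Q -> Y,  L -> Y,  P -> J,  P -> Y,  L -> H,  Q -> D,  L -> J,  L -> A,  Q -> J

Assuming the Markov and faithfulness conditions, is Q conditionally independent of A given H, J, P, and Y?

No

Enumerating the 6 paths from Q to A and testing each for blocking by {H, J, P, Y}:
  1. Q → Y ← P → J ← H ← L → A — Y:collider[open]; P:fork[blocks]; J:collider[open]; H:chain[blocks]; L:fork[open] ⇒ blocked
  2. Q → Y ← P → J ← L → A — Y:collider[open]; P:fork[blocks]; J:collider[open]; L:fork[open] ⇒ blocked
  3. Q → Y ← L → A — Y:collider[open]; L:fork[open] ⇒ active
  4. Q → J ← H ← L → A — J:collider[open]; H:chain[blocks]; L:fork[open] ⇒ blocked
  5. Q → J ← P → Y ← L → A — J:collider[open]; P:fork[blocks]; Y:collider[open]; L:fork[open] ⇒ blocked
  6. Q → J ← L → A — J:collider[open]; L:fork[open] ⇒ active
Because an active path exists, Q and A are not d-separated.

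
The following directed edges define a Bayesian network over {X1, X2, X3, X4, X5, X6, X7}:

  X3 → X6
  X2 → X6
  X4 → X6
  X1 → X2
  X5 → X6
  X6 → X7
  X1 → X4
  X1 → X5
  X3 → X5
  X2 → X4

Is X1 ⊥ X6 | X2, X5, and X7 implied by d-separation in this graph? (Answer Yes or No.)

We examine all 6 paths between X1 and X6:
Path 1: X1 → X4 ← X2 → X6
  X2 is a fork here and X2 is conditioned on, so the path is blocked at X2.
Path 2: X1 → X4 → X6
  X4 is a chain and X4 is not conditioned on — no node blocks this path, so it is active.
Path 3: X1 → X2 → X4 → X6
  X2 is a chain here and X2 is conditioned on, so the path is blocked at X2.
Path 4: X1 → X2 → X6
  X2 is a chain here and X2 is conditioned on, so the path is blocked at X2.
Path 5: X1 → X5 ← X3 → X6
  X5 is a collider and X5 is conditioned on, which opens it; X3 is a fork and X3 is not conditioned on — no node blocks this path, so it is active.
Path 6: X1 → X5 → X6
  X5 is a chain here and X5 is conditioned on, so the path is blocked at X5.
At least one path is unblocked, so d-separation fails.

No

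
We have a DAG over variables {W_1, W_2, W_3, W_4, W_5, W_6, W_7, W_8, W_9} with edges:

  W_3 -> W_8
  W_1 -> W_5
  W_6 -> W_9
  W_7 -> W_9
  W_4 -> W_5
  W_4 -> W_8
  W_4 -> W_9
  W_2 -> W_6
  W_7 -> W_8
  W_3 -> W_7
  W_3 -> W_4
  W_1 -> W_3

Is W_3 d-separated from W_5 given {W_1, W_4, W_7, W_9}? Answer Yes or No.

There are 6 undirected paths between W_3 and W_5; checking each against the conditioning set {W_1, W_4, W_7, W_9}:
Path 1: W_3 → W_8 ← W_4 → W_5
  W_8 is a collider here and neither W_8 nor any of its descendants is conditioned on, so the collider stays closed — the path is blocked at W_8.
Path 2: W_3 → W_8 ← W_7 → W_9 ← W_4 → W_5
  W_8 is a collider here and neither W_8 nor any of its descendants is conditioned on, so the collider stays closed — the path is blocked at W_8.
Path 3: W_3 → W_4 → W_5
  W_4 is a chain here and W_4 is conditioned on, so the path is blocked at W_4.
Path 4: W_3 ← W_1 → W_5
  W_1 is a fork here and W_1 is conditioned on, so the path is blocked at W_1.
Path 5: W_3 → W_7 → W_8 ← W_4 → W_5
  W_7 is a chain here and W_7 is conditioned on, so the path is blocked at W_7.
Path 6: W_3 → W_7 → W_9 ← W_4 → W_5
  W_7 is a chain here and W_7 is conditioned on, so the path is blocked at W_7.
Every path is blocked, so W_3 and W_5 are d-separated given {W_1, W_4, W_7, W_9}.

Yes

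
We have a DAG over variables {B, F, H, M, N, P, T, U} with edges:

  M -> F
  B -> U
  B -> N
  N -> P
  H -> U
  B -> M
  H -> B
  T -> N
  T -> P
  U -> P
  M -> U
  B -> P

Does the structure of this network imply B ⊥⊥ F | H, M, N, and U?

6 paths connect B and F; each must be blocked for d-separation to hold:
Path 1: B ← H → U ← M → F
  H is a fork here and H is conditioned on, so the path is blocked at H.
Path 2: B → P ← U ← M → F
  P is a collider here and neither P nor any of its descendants is conditioned on, so the collider stays closed — the path is blocked at P.
Path 3: B → U ← M → F
  M is a fork here and M is conditioned on, so the path is blocked at M.
Path 4: B → N ← T → P ← U ← M → F
  P is a collider here and neither P nor any of its descendants is conditioned on, so the collider stays closed — the path is blocked at P.
Path 5: B → N → P ← U ← M → F
  N is a chain here and N is conditioned on, so the path is blocked at N.
Path 6: B → M → F
  M is a chain here and M is conditioned on, so the path is blocked at M.
Since every path is blocked, d-separation holds.

Yes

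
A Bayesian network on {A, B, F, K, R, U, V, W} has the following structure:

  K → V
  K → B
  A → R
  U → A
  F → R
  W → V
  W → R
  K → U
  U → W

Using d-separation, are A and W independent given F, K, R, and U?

There are 3 undirected paths between A and W; checking each against the conditioning set {F, K, R, U}:
Path 1: A → R ← W
  R is a collider and R is conditioned on, which opens it — no node blocks this path, so it is active.
Path 2: A ← U → W
  U is a fork here and U is conditioned on, so the path is blocked at U.
Path 3: A ← U ← K → V ← W
  U is a chain here and U is conditioned on, so the path is blocked at U.
At least one path is unblocked, so d-separation fails.

No — A and W are not d-separated given {F, K, R, U}.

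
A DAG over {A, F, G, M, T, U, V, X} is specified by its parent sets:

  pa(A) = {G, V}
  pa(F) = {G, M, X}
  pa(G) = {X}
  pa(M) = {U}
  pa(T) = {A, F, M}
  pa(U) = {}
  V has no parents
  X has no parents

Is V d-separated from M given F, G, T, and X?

No — V and M are not d-separated given {F, G, T, X}.

Enumerating the 6 paths from V to M and testing each for blocking by {F, G, T, X}:
Path 1: V → A → T ← M
  A is a chain and A is not conditioned on; T is a collider and T is conditioned on, which opens it — no node blocks this path, so it is active.
Path 2: V → A → T ← F ← M
  F is a chain here and F is conditioned on, so the path is blocked at F.
Path 3: V → A ← G → F ← M
  G is a fork here and G is conditioned on, so the path is blocked at G.
Path 4: V → A ← G → F → T ← M
  G is a fork here and G is conditioned on, so the path is blocked at G.
Path 5: V → A ← G ← X → F ← M
  G is a chain here and G is conditioned on, so the path is blocked at G.
Path 6: V → A ← G ← X → F → T ← M
  G is a chain here and G is conditioned on, so the path is blocked at G.
Since the path V → A → T ← M is active, V and M are not d-separated given {F, G, T, X}.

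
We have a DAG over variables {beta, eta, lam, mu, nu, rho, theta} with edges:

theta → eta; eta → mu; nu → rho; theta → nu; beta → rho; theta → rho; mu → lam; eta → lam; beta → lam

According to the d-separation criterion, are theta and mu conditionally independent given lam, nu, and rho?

We examine all 6 paths between theta and mu:
Path 1: theta → eta → mu
  eta is a chain and eta is not conditioned on — no node blocks this path, so it is active.
Path 2: theta → eta → lam ← mu
  eta is a chain and eta is not conditioned on; lam is a collider and lam is conditioned on, which opens it — no node blocks this path, so it is active.
Path 3: theta → nu → rho ← beta → lam ← eta → mu
  nu is a chain here and nu is conditioned on, so the path is blocked at nu.
Path 4: theta → nu → rho ← beta → lam ← mu
  nu is a chain here and nu is conditioned on, so the path is blocked at nu.
Path 5: theta → rho ← beta → lam ← eta → mu
  rho is a collider and rho is conditioned on, which opens it; beta is a fork and beta is not conditioned on; lam is a collider and lam is conditioned on, which opens it; eta is a fork and eta is not conditioned on — no node blocks this path, so it is active.
Path 6: theta → rho ← beta → lam ← mu
  rho is a collider and rho is conditioned on, which opens it; beta is a fork and beta is not conditioned on; lam is a collider and lam is conditioned on, which opens it — no node blocks this path, so it is active.
Since the path theta → eta → mu is active, theta and mu are not d-separated given {lam, nu, rho}.

No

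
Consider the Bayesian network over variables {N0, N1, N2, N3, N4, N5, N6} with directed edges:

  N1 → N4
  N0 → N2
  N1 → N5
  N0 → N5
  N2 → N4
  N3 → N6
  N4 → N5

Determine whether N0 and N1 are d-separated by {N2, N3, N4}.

4 paths connect N0 and N1; each must be blocked for d-separation to hold:
Path 1: N0 → N2 → N4 ← N1
  N2 is a chain here and N2 is conditioned on, so the path is blocked at N2.
Path 2: N0 → N2 → N4 → N5 ← N1
  N2 is a chain here and N2 is conditioned on, so the path is blocked at N2.
Path 3: N0 → N5 ← N1
  N5 is a collider here and neither N5 nor any of its descendants is conditioned on, so the collider stays closed — the path is blocked at N5.
Path 4: N0 → N5 ← N4 ← N1
  N5 is a collider here and neither N5 nor any of its descendants is conditioned on, so the collider stays closed — the path is blocked at N5.
All paths are blocked; N0 ⊥ N1 | {N2, N3, N4} holds.

Yes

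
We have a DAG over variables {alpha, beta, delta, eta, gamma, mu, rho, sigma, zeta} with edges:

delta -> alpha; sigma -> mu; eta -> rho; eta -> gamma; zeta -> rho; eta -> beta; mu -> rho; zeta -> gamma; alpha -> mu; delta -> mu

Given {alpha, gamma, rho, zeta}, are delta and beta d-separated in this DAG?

We examine all 4 paths between delta and beta:
  1. delta → alpha → mu → rho ← zeta → gamma ← eta → beta — alpha:chain[blocks]; mu:chain[open]; rho:collider[open]; zeta:fork[blocks]; gamma:collider[open]; eta:fork[open] ⇒ blocked
  2. delta → alpha → mu → rho ← eta → beta — alpha:chain[blocks]; mu:chain[open]; rho:collider[open]; eta:fork[open] ⇒ blocked
  3. delta → mu → rho ← zeta → gamma ← eta → beta — mu:chain[open]; rho:collider[open]; zeta:fork[blocks]; gamma:collider[open]; eta:fork[open] ⇒ blocked
  4. delta → mu → rho ← eta → beta — mu:chain[open]; rho:collider[open]; eta:fork[open] ⇒ active
Since the path delta → mu → rho ← eta → beta is active, delta and beta are not d-separated given {alpha, gamma, rho, zeta}.

No — delta and beta are not d-separated given {alpha, gamma, rho, zeta}.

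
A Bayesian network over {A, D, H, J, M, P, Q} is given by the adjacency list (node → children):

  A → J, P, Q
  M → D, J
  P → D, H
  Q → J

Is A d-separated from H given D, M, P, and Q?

3 paths connect A and H; each must be blocked for d-separation to hold:
Path 1: A → P → H
  P is a chain here and P is conditioned on, so the path is blocked at P.
Path 2: A → J ← M → D ← P → H
  J is a collider here and neither J nor any of its descendants is conditioned on, so the collider stays closed — the path is blocked at J.
Path 3: A → Q → J ← M → D ← P → H
  Q is a chain here and Q is conditioned on, so the path is blocked at Q.
Every path is blocked, so A and H are d-separated given {D, M, P, Q}.

Yes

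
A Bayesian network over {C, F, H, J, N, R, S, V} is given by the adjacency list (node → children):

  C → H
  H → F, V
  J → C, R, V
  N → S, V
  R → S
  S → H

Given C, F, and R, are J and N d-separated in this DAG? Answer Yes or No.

6 paths connect J and N; each must be blocked for d-separation to hold:
Path 1: J → R → S → H → V ← N
  R is a chain here and R is conditioned on, so the path is blocked at R.
Path 2: J → R → S ← N
  R is a chain here and R is conditioned on, so the path is blocked at R.
Path 3: J → C → H ← S ← N
  C is a chain here and C is conditioned on, so the path is blocked at C.
Path 4: J → C → H → V ← N
  C is a chain here and C is conditioned on, so the path is blocked at C.
Path 5: J → V ← H ← S ← N
  V is a collider here and neither V nor any of its descendants is conditioned on, so the collider stays closed — the path is blocked at V.
Path 6: J → V ← N
  V is a collider here and neither V nor any of its descendants is conditioned on, so the collider stays closed — the path is blocked at V.
Since every path is blocked, d-separation holds.

Yes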